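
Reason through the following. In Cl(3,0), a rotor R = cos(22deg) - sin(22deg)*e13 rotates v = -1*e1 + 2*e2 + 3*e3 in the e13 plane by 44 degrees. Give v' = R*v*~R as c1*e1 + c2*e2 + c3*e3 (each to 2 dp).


Rotor R = cos(22deg) - sin(22deg)*e13
Rotation angle theta = 2 * 22 = 44 degrees in the e13 plane (e1 -> e3).
The component perpendicular to the plane (e2) is invariant: v'_2 = v2 = 2.00
cos(44deg) = 0.7193, sin(44deg) = 0.6947
v'_1 = v1*cos(theta) - v3*sin(theta) = -1*0.7193 - 3*0.6947 = -2.80
v'_3 = v1*sin(theta) + v3*cos(theta) = -1*0.6947 + 3*0.7193 = 1.46
v' = -2.80*e1 + 2.00*e2 + 1.46*e3


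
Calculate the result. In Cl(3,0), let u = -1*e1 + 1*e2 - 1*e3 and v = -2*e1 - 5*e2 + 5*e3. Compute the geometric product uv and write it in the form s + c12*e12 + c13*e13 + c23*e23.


In Cl(3,0): e_i^2 = 1, e_ie_j = -e_je_i for i != j.
Scalar part = u . v = (-1)*(-2) + 1*(-5) + (-1)*5
= 2 + (-5) + (-5) = -8
e12 coeff = (-1)*(-5) - 1*(-2) = 5 - (-2) = 7
e13 coeff = (-1)*5 - (-1)*(-2) = -5 - 2 = -7
e23 coeff = 1*5 - (-1)*(-5) = 5 - 5 = 0
uv = -8 + 7*e12 - 7*e13 + 0*e23


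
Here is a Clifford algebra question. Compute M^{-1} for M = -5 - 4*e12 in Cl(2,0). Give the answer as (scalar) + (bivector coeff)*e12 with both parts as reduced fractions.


M = -5 - 4*e12, where e12^2 = -1.
Since M commutes with its reverse ~M = a - b*e12, M * ~M = a^2 - b^2*e12^2 = a^2 + b^2.
So M^{-1} = ~M / (a^2 + b^2) = (a - b*e12)/(a^2 + b^2).
a^2 + b^2 = 25 + 16 = 41
Scalar part = -5/41 = -5/41
Bivector coeff = 4/41 = 4/41
M^{-1} = -5/41 + 4/41*e12


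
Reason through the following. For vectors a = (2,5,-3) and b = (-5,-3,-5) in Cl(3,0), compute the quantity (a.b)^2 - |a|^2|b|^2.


a . b = 2*(-5) + 5*(-3) + (-3)*(-5)
= -10 + (-15) + 15 = -10
|a|^2 = 2^2 + 5^2 + (-3)^2 = 38
|b|^2 = (-5)^2 + (-3)^2 + (-5)^2 = 59
(a.b)^2 = (-10)^2 = 100
|a|^2 * |b|^2 = 38 * 59 = 2242
Result = 100 - 2242 = -2142


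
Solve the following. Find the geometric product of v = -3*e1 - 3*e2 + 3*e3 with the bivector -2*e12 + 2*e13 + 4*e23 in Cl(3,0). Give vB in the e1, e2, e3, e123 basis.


vB has grade-1 (vector) and grade-3 (trivector) parts: vB = (v _| B) + (v ^ B).
Vector part <vB>_1:
  e1: -v2*b12 - v3*b13 = -(-3)*(-2) - (3)*(2) = -12
  e2: v1*b12 - v3*b23 = (-3)*(-2) - (3)*(4) = -6
  e3: v1*b13 + v2*b23 = (-3)*(2) + (-3)*(4) = -18
Trivector part <vB>_3:
  e123: v1*b23 - v2*b13 + v3*b12 = (-3)*(4) - (-3)*(2) + (3)*(-2) = -12
vB = -12*e1 - 6*e2 - 18*e3 - 12*e123


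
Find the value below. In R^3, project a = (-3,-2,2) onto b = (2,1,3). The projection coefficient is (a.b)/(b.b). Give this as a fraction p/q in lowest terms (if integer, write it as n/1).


Projection coefficient = (a . b) / (b . b)
a . b = (-3)*2 + (-2)*1 + 2*3
= -6 + (-2) + 6 = -2
b . b = 2^2 + 1^2 + 3^2
= 4 + 1 + 9 = 14
Coefficient = -2/14
In lowest terms: -1/7


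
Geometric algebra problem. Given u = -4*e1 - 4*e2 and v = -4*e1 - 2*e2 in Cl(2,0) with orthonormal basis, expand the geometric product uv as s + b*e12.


Expand: (-4*e1 - 4*e2)(-4*e1 - 2*e2)
= (-4)*(-4)*e1e1 + (-4)*(-2)*e1e2 + (-4)*(-4)*e2e1 + (-4)*(-2)*e2e2
Using e1^2 = e2^2 = 1, e2e1 = -e1e2:
Scalar part s = (-4)*(-4) + (-4)*(-2) = 16 + 8 = 24
Bivector part b = (-4)*(-2) - (-4)*(-4) = 8 - 16 = -8
uv = 24 - 8*e12


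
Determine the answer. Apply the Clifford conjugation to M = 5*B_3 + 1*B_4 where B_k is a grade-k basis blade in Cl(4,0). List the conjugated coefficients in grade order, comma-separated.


Clifford conjugate sign for grade k: (-1)^(k(k+1)/2)
Grade 3: (-1)^(3*4/2) = (-1)^6 = 1, coeff 5 -> 5
Grade 4: (-1)^(4*5/2) = (-1)^10 = 1, coeff 1 -> 1
Conjugated coefficients: 5, 1


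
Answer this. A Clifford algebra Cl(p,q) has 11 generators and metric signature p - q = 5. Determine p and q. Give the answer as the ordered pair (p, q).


We need p + q = 11 and p - q = 5.
Adding: 2p = 11 + 5 = 16, so p = 8.
Then q = 11 - 8 = 3.
(p, q) = (8, 3)


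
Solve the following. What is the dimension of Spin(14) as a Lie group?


Spin(n) double-covers SO(n); both have Lie algebra so(n) of dimension n(n-1)/2.
n = 14
n(n-1) = 14 * 13 = 182
dim Spin(14) = 182/2 = 91


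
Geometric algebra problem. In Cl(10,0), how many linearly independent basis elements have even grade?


Even subalgebra dimension = 2^(n-1)
n = 10 + 0 = 10
2^(10 - 1) = 2^9 = 512
Verification: sum of C(10,k) for even k = 1 + 45 + 210 + 210 + 45 + 1 = 512
Result = 512


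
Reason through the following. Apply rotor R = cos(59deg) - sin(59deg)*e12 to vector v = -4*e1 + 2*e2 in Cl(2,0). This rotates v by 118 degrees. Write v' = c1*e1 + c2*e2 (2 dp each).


Rotor R = cos(59deg) - sin(59deg)*e12
Rotation angle theta = 2 * 59 = 118 degrees
v' = R*v*~R rotates v by theta.
cos(118deg) = -0.4695, sin(118deg) = 0.8829
v'_1 = -4*cos(118deg) - 2*sin(118deg)
= -4*(-0.4695) - 2*0.8829
= 0.11
v'_2 = -4*sin(118deg) + 2*cos(118deg)
= -4*0.8829 + 2*(-0.4695)
= -4.47
v' = 0.11*e1 - 4.47*e2


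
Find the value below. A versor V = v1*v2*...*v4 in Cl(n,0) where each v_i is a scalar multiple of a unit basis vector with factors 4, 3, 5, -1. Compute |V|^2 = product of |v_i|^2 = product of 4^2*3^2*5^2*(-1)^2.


Each vector v_i has |v_i|^2 = s_i^2
Squared scales: 4^2 = 16, 3^2 = 9, 5^2 = 25, (-1)^2 = 1
|V|^2 = 16 * 9 * 25 * 1
= 3600


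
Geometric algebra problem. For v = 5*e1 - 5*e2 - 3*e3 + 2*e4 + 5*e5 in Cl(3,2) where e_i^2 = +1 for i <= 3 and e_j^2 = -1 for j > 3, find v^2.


v^2 = sum of c_i^2 * e_i^2
Positive signature terms (e_i^2 = +1): 5^2 + (-5)^2 + (-3)^2 = 59
Negative signature terms (e_j^2 = -1): 2^2 + 5^2 = 29
v^2 = 59 - 29 = 30


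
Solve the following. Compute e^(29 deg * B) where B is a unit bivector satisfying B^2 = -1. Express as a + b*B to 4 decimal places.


For a unit bivector B with B^2 = -1, the exponential series gives
e^(theta*B) = cos(theta) + sin(theta)*B (the GA analogue of Euler's formula).
theta = 29 degrees = 0.506145 rad
cos(29 deg) = 0.8746
sin(29 deg) = 0.4848
exp(theta*B) = 0.8746 + 0.4848*B


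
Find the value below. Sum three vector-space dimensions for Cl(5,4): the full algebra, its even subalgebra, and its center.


n = 5 + 4 = 9
Total dim = 2^9 = 512
Even subalgebra dim = 2^8 = 256
n is odd, so center dim = 2
Sum = 512 + 256 + 2 = 770


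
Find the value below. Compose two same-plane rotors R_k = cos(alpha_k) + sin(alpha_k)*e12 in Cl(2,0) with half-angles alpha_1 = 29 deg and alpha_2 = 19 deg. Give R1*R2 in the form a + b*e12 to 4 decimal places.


Same-plane rotors commute and their half-angles add:
R1*R2 = cos(a1 + a2) + sin(a1 + a2)*e12.
a1 + a2 = 29 + 19 = 48 deg
cos(48 deg) = 0.6691
sin(48 deg) = 0.7431
R1*R2 = 0.6691 + 0.7431*e12


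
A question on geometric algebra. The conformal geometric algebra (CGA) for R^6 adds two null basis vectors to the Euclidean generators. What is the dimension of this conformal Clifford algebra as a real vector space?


The conformal model of R^6 uses Cl(7,1): the 6 Euclidean generators plus two extra orthogonal generators e+ (e+^2 = +1) and e- (e-^2 = -1), from which the null vectors e0, einf are built.
Number of generators m = 6 + 2 = 8.
dim Cl(p,q) = 2^m = 2^8 = 256


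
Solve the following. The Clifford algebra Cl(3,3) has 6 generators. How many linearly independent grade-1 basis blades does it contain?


Number of grade-k basis blades in Cl(p,q) with n = p + q is C(n, k).
n = 3 + 3 = 6
C(6, 1) = 6! / (1! * 5!)
= 720 / (1 * 120)
= 6


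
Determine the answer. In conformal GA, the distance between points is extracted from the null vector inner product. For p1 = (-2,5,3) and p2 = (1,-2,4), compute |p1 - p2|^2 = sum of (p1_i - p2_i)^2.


p1 - p2 = (-3, 7, -1)
|p1 - p2|^2 = (-3)^2 + 7^2 + (-1)^2
= 9 + 49 + 1
= 59


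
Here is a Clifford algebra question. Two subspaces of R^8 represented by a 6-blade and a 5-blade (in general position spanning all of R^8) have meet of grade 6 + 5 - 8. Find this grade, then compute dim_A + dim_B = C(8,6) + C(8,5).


Meet grade = grade(A) + grade(B) - n
= 6 + 5 - 8 = 3
C(8,6) = 28
C(8,5) = 56
dim_A + dim_B = 28 + 56 = 84


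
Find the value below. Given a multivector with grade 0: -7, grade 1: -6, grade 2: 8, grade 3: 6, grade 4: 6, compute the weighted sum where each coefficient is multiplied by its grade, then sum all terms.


Grade-weighted sum = sum of grade_k * coefficient_k
0*(-7) = 0
1*(-6) = -6
2*8 = 16
3*6 = 18
4*6 = 24
Total = 0 + (-6) + 16 + 18 + 24 = 52


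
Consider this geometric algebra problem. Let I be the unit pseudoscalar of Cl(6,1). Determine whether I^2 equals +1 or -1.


The pseudoscalar I = e1...e_n (product of all n generators) of Cl(p,q) satisfies I^2 = (-1)^(q + n(n-1)/2).
p = 6, q = 1, n = p + q = 7
n(n-1)/2 = 7 * 6 / 2 = 21
Exponent = q + n(n-1)/2 = 1 + 21 = 22
I^2 = (-1)^22 = +1


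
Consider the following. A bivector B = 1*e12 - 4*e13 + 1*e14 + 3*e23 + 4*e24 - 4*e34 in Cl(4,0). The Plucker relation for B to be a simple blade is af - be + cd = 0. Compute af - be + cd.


Plucker relation: af - be + cd
a*f = 1*(-4) = -4
b*e = (-4)*4 = -16
c*d = 1*3 = 3
af - be + cd = -4 - (-16) + 3
= 15


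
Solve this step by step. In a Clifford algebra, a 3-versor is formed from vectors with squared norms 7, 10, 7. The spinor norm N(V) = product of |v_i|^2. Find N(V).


Spinor norm N(V) = |v1|^2 * |v2|^2 * ... * |v3|^2
= 7 * 10 * 7
Running product: 7, 70, 490
N(V) = 490


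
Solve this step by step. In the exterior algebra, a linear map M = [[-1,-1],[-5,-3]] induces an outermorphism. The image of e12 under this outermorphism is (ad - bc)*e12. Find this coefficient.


The outermorphism of a linear map f sends e1^e2 to f(e1)^f(e2).
f(e1) = -1*e1 - 5*e2
f(e2) = -1*e1 - 3*e2
f(e1) ^ f(e2) = (-1*e1 - 5*e2) ^ (-1*e1 - 3*e2)
= (-1)*(-3)*e12 + (-5)*(-1)*e21
= (3 - 5)*e12
= -2*e12
Coefficient = -2


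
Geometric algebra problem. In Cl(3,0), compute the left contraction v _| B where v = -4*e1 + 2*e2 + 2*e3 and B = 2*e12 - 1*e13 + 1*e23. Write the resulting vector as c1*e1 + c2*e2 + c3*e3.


Left contraction v _| B = <vB>_1 (grade-1 part of the geometric product vB).
Using e1_|e12 = e2, e2_|e12 = -e1, e1_|e13 = e3, e3_|e13 = -e1, e2_|e23 = e3, e3_|e23 = -e2:
e1 coeff: -v2*b12 - v3*b13 = -(2)*(2) - (2)*(-1) = -2
e2 coeff: v1*b12 - v3*b23 = (-4)*(2) - (2)*(1) = -10
e3 coeff: v1*b13 + v2*b23 = (-4)*(-1) + (2)*(1) = 6
v _| B = -2*e1 - 10*e2 + 6*e3


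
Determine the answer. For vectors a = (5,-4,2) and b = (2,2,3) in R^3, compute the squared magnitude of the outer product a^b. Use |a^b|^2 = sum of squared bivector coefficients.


a wedge b = (a1*b2 - a2*b1)*e12 + (a1*b3 - a3*b1)*e13 + (a2*b3 - a3*b2)*e23
e12 coeff: 5*2 - (-4)*2 = 10 - (-8) = 18
e13 coeff: 5*3 - 2*2 = 15 - 4 = 11
e23 coeff: (-4)*3 - 2*2 = -12 - 4 = -16
|a wedge b|^2 = 18^2 + 11^2 + (-16)^2
= 324 + 121 + 256
= 701


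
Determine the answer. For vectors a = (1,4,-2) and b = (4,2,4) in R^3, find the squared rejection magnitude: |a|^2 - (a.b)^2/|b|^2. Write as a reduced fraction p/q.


|a|^2 = 1^2 + 4^2 + (-2)^2 = 21
|b|^2 = 4^2 + 2^2 + 4^2 = 36
a . b = 1*4 + 4*2 + (-2)*4 = 4
(a.b)^2 = 4^2 = 16
|rej|^2 = 21 - 16/36
= (756 - 16)/36
= 740/36
In lowest terms: 185/9


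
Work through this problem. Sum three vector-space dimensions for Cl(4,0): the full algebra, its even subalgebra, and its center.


n = 4 + 0 = 4
Total dim = 2^4 = 16
Even subalgebra dim = 2^3 = 8
n is even, so center dim = 1
Sum = 16 + 8 + 1 = 25


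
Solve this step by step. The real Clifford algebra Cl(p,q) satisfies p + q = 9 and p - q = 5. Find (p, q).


We need p + q = 9 and p - q = 5.
Adding: 2p = 9 + 5 = 14, so p = 7.
Then q = 9 - 7 = 2.
(p, q) = (7, 2)


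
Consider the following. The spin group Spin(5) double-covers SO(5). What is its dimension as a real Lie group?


Spin(n) double-covers SO(n); both have Lie algebra so(n) of dimension n(n-1)/2.
n = 5
n(n-1) = 5 * 4 = 20
dim Spin(5) = 20/2 = 10


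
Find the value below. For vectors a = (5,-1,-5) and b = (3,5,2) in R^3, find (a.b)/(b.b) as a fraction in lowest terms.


Projection coefficient = (a . b) / (b . b)
a . b = 5*3 + (-1)*5 + (-5)*2
= 15 + (-5) + (-10) = 0
b . b = 3^2 + 5^2 + 2^2
= 9 + 25 + 4 = 38
Coefficient = 0/38
In lowest terms: 0/1


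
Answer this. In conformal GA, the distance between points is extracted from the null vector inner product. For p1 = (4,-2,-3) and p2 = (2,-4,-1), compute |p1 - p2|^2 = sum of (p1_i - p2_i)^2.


p1 - p2 = (2, 2, -2)
|p1 - p2|^2 = 2^2 + 2^2 + (-2)^2
= 4 + 4 + 4
= 12


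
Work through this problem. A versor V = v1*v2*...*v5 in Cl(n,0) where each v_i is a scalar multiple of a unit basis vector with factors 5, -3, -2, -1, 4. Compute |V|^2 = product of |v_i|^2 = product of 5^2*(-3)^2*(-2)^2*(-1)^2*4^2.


Each vector v_i has |v_i|^2 = s_i^2
Squared scales: 5^2 = 25, (-3)^2 = 9, (-2)^2 = 4, (-1)^2 = 1, 4^2 = 16
|V|^2 = 25 * 9 * 4 * 1 * 16
= 14400


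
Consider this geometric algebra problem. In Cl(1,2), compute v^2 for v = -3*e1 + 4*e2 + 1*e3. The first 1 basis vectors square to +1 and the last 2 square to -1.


v^2 = sum of c_i^2 * e_i^2
Positive signature terms (e_i^2 = +1): (-3)^2 = 9
Negative signature terms (e_j^2 = -1): 4^2 + 1^2 = 17
v^2 = 9 - 17 = -8


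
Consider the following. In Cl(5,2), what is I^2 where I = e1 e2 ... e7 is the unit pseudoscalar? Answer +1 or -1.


The pseudoscalar I = e1...e_n (product of all n generators) of Cl(p,q) satisfies I^2 = (-1)^(q + n(n-1)/2).
p = 5, q = 2, n = p + q = 7
n(n-1)/2 = 7 * 6 / 2 = 21
Exponent = q + n(n-1)/2 = 2 + 21 = 23
I^2 = (-1)^23 = -1


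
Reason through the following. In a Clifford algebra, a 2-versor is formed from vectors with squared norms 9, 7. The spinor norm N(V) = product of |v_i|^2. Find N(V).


Spinor norm N(V) = |v1|^2 * |v2|^2 * ... * |v2|^2
= 9 * 7
Running product: 9, 63
N(V) = 63


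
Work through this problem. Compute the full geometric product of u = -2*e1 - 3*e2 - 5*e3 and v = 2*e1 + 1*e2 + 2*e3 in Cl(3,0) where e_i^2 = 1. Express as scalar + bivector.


In Cl(3,0): e_i^2 = 1, e_ie_j = -e_je_i for i != j.
Scalar part = u . v = (-2)*2 + (-3)*1 + (-5)*2
= -4 + (-3) + (-10) = -17
e12 coeff = (-2)*1 - (-3)*2 = -2 - (-6) = 4
e13 coeff = (-2)*2 - (-5)*2 = -4 - (-10) = 6
e23 coeff = (-3)*2 - (-5)*1 = -6 - (-5) = -1
uv = -17 + 4*e12 + 6*e13 - 1*e23


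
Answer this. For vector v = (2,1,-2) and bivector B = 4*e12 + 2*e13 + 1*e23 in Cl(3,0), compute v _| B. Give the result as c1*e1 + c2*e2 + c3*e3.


Left contraction v _| B = <vB>_1 (grade-1 part of the geometric product vB).
Using e1_|e12 = e2, e2_|e12 = -e1, e1_|e13 = e3, e3_|e13 = -e1, e2_|e23 = e3, e3_|e23 = -e2:
e1 coeff: -v2*b12 - v3*b13 = -(1)*(4) - (-2)*(2) = 0
e2 coeff: v1*b12 - v3*b23 = (2)*(4) - (-2)*(1) = 10
e3 coeff: v1*b13 + v2*b23 = (2)*(2) + (1)*(1) = 5
v _| B = 0*e1 + 10*e2 + 5*e3


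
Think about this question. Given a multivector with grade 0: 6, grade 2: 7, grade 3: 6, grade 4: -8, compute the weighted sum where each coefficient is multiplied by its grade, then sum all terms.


Grade-weighted sum = sum of grade_k * coefficient_k
0*6 = 0
2*7 = 14
3*6 = 18
4*(-8) = -32
Total = 0 + 14 + 18 + (-32) = 0


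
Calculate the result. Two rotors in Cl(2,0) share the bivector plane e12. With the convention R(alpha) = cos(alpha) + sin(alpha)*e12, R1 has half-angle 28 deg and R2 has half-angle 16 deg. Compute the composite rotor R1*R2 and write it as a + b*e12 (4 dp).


Same-plane rotors commute and their half-angles add:
R1*R2 = cos(a1 + a2) + sin(a1 + a2)*e12.
a1 + a2 = 28 + 16 = 44 deg
cos(44 deg) = 0.7193
sin(44 deg) = 0.6947
R1*R2 = 0.7193 + 0.6947*e12


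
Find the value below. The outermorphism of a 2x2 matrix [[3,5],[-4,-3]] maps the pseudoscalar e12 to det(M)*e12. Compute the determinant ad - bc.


The outermorphism of a linear map f sends e1^e2 to f(e1)^f(e2).
f(e1) = 3*e1 - 4*e2
f(e2) = 5*e1 - 3*e2
f(e1) ^ f(e2) = (3*e1 - 4*e2) ^ (5*e1 - 3*e2)
= 3*(-3)*e12 + (-4)*5*e21
= (-9 - (-20))*e12
= 11*e12
Coefficient = 11


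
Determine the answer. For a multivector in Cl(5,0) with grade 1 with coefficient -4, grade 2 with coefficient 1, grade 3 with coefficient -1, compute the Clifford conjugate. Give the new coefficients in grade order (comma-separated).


Clifford conjugate sign for grade k: (-1)^(k(k+1)/2)
Grade 1: (-1)^(1*2/2) = (-1)^1 = -1, coeff -4 -> 4
Grade 2: (-1)^(2*3/2) = (-1)^3 = -1, coeff 1 -> -1
Grade 3: (-1)^(3*4/2) = (-1)^6 = 1, coeff -1 -> -1
Conjugated coefficients: 4, -1, -1


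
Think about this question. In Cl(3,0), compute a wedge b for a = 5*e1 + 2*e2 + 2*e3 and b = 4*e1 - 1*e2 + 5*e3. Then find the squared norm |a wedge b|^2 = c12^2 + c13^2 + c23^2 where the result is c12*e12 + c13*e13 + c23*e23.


a wedge b = (a1*b2 - a2*b1)*e12 + (a1*b3 - a3*b1)*e13 + (a2*b3 - a3*b2)*e23
e12 coeff: 5*(-1) - 2*4 = -5 - 8 = -13
e13 coeff: 5*5 - 2*4 = 25 - 8 = 17
e23 coeff: 2*5 - 2*(-1) = 10 - (-2) = 12
|a wedge b|^2 = (-13)^2 + 17^2 + 12^2
= 169 + 289 + 144
= 602


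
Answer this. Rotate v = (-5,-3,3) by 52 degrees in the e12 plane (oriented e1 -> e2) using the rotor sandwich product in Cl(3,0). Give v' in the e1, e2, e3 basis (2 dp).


Rotor R = cos(26deg) - sin(26deg)*e12
Rotation angle theta = 2 * 26 = 52 degrees in the e12 plane (e1 -> e2).
The component perpendicular to the plane (e3) is invariant: v'_3 = v3 = 3.00
cos(52deg) = 0.6157, sin(52deg) = 0.7880
v'_1 = v1*cos(theta) - v2*sin(theta) = -5*0.6157 - (-3)*0.7880 = -0.71
v'_2 = v1*sin(theta) + v2*cos(theta) = -5*0.7880 + (-3)*0.6157 = -5.79
v' = -0.71*e1 - 5.79*e2 + 3.00*e3


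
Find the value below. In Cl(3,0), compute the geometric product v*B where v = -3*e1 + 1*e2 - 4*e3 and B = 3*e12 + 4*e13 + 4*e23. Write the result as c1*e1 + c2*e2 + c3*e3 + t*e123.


vB has grade-1 (vector) and grade-3 (trivector) parts: vB = (v _| B) + (v ^ B).
Vector part <vB>_1:
  e1: -v2*b12 - v3*b13 = -(1)*(3) - (-4)*(4) = 13
  e2: v1*b12 - v3*b23 = (-3)*(3) - (-4)*(4) = 7
  e3: v1*b13 + v2*b23 = (-3)*(4) + (1)*(4) = -8
Trivector part <vB>_3:
  e123: v1*b23 - v2*b13 + v3*b12 = (-3)*(4) - (1)*(4) + (-4)*(3) = -28
vB = 13*e1 + 7*e2 - 8*e3 - 28*e123


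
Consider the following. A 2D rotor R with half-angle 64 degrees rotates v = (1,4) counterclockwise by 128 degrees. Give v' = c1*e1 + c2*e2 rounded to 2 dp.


Rotor R = cos(64deg) - sin(64deg)*e12
Rotation angle theta = 2 * 64 = 128 degrees
v' = R*v*~R rotates v by theta.
cos(128deg) = -0.6157, sin(128deg) = 0.7880
v'_1 = 1*cos(128deg) - 4*sin(128deg)
= 1*(-0.6157) - 4*0.7880
= -3.77
v'_2 = 1*sin(128deg) + 4*cos(128deg)
= 1*0.7880 + 4*(-0.6157)
= -1.67
v' = -3.77*e1 - 1.67*e2


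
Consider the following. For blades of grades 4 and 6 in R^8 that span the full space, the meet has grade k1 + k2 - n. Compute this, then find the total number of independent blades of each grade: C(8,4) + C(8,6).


Meet grade = grade(A) + grade(B) - n
= 4 + 6 - 8 = 2
C(8,4) = 70
C(8,6) = 28
dim_A + dim_B = 70 + 28 = 98


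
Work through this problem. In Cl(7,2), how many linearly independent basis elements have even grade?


Even subalgebra dimension = 2^(n-1)
n = 7 + 2 = 9
2^(9 - 1) = 2^8 = 256
Verification: sum of C(9,k) for even k = 1 + 36 + 126 + 84 + 9 = 256
Result = 256


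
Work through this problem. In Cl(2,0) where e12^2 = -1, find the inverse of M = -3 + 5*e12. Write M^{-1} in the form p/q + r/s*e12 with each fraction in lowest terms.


M = -3 + 5*e12, where e12^2 = -1.
Since M commutes with its reverse ~M = a - b*e12, M * ~M = a^2 - b^2*e12^2 = a^2 + b^2.
So M^{-1} = ~M / (a^2 + b^2) = (a - b*e12)/(a^2 + b^2).
a^2 + b^2 = 9 + 25 = 34
Scalar part = -3/34 = -3/34
Bivector coeff = -5/34 = -5/34
M^{-1} = -3/34 - 5/34*e12


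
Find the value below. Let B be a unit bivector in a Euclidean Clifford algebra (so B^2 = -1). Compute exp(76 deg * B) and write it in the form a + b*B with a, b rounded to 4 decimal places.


For a unit bivector B with B^2 = -1, the exponential series gives
e^(theta*B) = cos(theta) + sin(theta)*B (the GA analogue of Euler's formula).
theta = 76 degrees = 1.32645 rad
cos(76 deg) = 0.2419
sin(76 deg) = 0.9703
exp(theta*B) = 0.2419 + 0.9703*B


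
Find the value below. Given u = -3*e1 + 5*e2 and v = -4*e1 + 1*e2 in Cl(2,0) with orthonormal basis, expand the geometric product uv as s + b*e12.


Expand: (-3*e1 + 5*e2)(-4*e1 + 1*e2)
= (-3)*(-4)*e1e1 + (-3)*1*e1e2 + 5*(-4)*e2e1 + 5*1*e2e2
Using e1^2 = e2^2 = 1, e2e1 = -e1e2:
Scalar part s = (-3)*(-4) + 5*1 = 12 + 5 = 17
Bivector part b = (-3)*1 - 5*(-4) = -3 - (-20) = 17
uv = 17 + 17*e12


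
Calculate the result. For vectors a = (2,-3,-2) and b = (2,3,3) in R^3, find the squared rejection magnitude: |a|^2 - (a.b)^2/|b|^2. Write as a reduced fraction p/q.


|a|^2 = 2^2 + (-3)^2 + (-2)^2 = 17
|b|^2 = 2^2 + 3^2 + 3^2 = 22
a . b = 2*2 + (-3)*3 + (-2)*3 = -11
(a.b)^2 = (-11)^2 = 121
|rej|^2 = 17 - 121/22
= (374 - 121)/22
= 253/22
In lowest terms: 23/2


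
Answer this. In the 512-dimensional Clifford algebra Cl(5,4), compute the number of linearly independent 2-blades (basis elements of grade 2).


Number of grade-k basis blades in Cl(p,q) with n = p + q is C(n, k).
n = 5 + 4 = 9
C(9, 2) = 9! / (2! * 7!)
= 362880 / (2 * 5040)
= 36


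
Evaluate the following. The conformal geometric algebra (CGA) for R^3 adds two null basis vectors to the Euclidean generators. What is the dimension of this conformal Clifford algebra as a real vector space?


The conformal model of R^3 uses Cl(4,1): the 3 Euclidean generators plus two extra orthogonal generators e+ (e+^2 = +1) and e- (e-^2 = -1), from which the null vectors e0, einf are built.
Number of generators m = 3 + 2 = 5.
dim Cl(p,q) = 2^m = 2^5 = 32


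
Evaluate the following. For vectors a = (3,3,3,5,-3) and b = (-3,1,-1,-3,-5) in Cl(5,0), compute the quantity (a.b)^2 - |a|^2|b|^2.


a . b = 3*(-3) + 3*1 + 3*(-1) + 5*(-3) + (-3)*(-5)
= -9 + 3 + (-3) + (-15) + 15 = -9
|a|^2 = 3^2 + 3^2 + 3^2 + 5^2 + (-3)^2 = 61
|b|^2 = (-3)^2 + 1^2 + (-1)^2 + (-3)^2 + (-5)^2 = 45
(a.b)^2 = (-9)^2 = 81
|a|^2 * |b|^2 = 61 * 45 = 2745
Result = 81 - 2745 = -2664


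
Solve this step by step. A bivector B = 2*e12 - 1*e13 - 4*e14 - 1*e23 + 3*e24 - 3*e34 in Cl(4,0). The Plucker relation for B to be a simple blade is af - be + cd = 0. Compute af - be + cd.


Plucker relation: af - be + cd
a*f = 2*(-3) = -6
b*e = (-1)*3 = -3
c*d = (-4)*(-1) = 4
af - be + cd = -6 - (-3) + 4
= 1


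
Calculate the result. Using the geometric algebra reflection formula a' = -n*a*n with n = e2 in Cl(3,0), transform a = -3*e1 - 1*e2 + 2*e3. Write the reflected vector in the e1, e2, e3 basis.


Reflection formula: a' = -n*a*n, with n = e2 (unit vector, n^2 = 1).
For reflection through hyperplane perp to e2:
The component along e2 flips sign, others stay.
a = (-3, -1, 2)
a' = (-3, 1, 2)
a' = -3*e1 + 1*e2 + 2*e3


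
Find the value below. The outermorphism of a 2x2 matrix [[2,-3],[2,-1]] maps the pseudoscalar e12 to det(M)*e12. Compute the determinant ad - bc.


The outermorphism of a linear map f sends e1^e2 to f(e1)^f(e2).
f(e1) = 2*e1 + 2*e2
f(e2) = -3*e1 - 1*e2
f(e1) ^ f(e2) = (2*e1 + 2*e2) ^ (-3*e1 - 1*e2)
= 2*(-1)*e12 + 2*(-3)*e21
= (-2 - (-6))*e12
= 4*e12
Coefficient = 4


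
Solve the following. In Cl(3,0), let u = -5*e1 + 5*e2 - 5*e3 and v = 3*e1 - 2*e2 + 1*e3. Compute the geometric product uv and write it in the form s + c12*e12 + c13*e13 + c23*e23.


In Cl(3,0): e_i^2 = 1, e_ie_j = -e_je_i for i != j.
Scalar part = u . v = (-5)*3 + 5*(-2) + (-5)*1
= -15 + (-10) + (-5) = -30
e12 coeff = (-5)*(-2) - 5*3 = 10 - 15 = -5
e13 coeff = (-5)*1 - (-5)*3 = -5 - (-15) = 10
e23 coeff = 5*1 - (-5)*(-2) = 5 - 10 = -5
uv = -30 - 5*e12 + 10*e13 - 5*e23


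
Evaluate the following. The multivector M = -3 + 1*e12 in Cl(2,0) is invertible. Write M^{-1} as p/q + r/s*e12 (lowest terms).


M = -3 + 1*e12, where e12^2 = -1.
Since M commutes with its reverse ~M = a - b*e12, M * ~M = a^2 - b^2*e12^2 = a^2 + b^2.
So M^{-1} = ~M / (a^2 + b^2) = (a - b*e12)/(a^2 + b^2).
a^2 + b^2 = 9 + 1 = 10
Scalar part = -3/10 = -3/10
Bivector coeff = -1/10 = -1/10
M^{-1} = -3/10 - 1/10*e12


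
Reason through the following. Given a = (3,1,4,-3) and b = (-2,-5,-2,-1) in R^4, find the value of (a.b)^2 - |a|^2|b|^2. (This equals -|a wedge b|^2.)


a . b = 3*(-2) + 1*(-5) + 4*(-2) + (-3)*(-1)
= -6 + (-5) + (-8) + 3 = -16
|a|^2 = 3^2 + 1^2 + 4^2 + (-3)^2 = 35
|b|^2 = (-2)^2 + (-5)^2 + (-2)^2 + (-1)^2 = 34
(a.b)^2 = (-16)^2 = 256
|a|^2 * |b|^2 = 35 * 34 = 1190
Result = 256 - 1190 = -934


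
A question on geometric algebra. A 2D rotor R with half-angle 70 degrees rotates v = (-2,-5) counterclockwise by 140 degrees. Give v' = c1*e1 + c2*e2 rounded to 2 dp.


Rotor R = cos(70deg) - sin(70deg)*e12
Rotation angle theta = 2 * 70 = 140 degrees
v' = R*v*~R rotates v by theta.
cos(140deg) = -0.7660, sin(140deg) = 0.6428
v'_1 = -2*cos(140deg) - (-5)*sin(140deg)
= -2*(-0.7660) - (-5)*0.6428
= 4.75
v'_2 = -2*sin(140deg) + (-5)*cos(140deg)
= -2*0.6428 + (-5)*(-0.7660)
= 2.54
v' = 4.75*e1 + 2.54*e2


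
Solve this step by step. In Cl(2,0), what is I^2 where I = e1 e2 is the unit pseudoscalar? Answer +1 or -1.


The pseudoscalar I = e1...e_n (product of all n generators) of Cl(p,q) satisfies I^2 = (-1)^(q + n(n-1)/2).
p = 2, q = 0, n = p + q = 2
n(n-1)/2 = 2 * 1 / 2 = 1
Exponent = q + n(n-1)/2 = 0 + 1 = 1
I^2 = (-1)^1 = -1


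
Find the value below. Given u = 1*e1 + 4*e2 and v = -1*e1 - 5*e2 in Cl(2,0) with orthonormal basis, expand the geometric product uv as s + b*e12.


Expand: (1*e1 + 4*e2)(-1*e1 - 5*e2)
= 1*(-1)*e1e1 + 1*(-5)*e1e2 + 4*(-1)*e2e1 + 4*(-5)*e2e2
Using e1^2 = e2^2 = 1, e2e1 = -e1e2:
Scalar part s = 1*(-1) + 4*(-5) = -1 + (-20) = -21
Bivector part b = 1*(-5) - 4*(-1) = -5 - (-4) = -1
uv = -21 - 1*e12


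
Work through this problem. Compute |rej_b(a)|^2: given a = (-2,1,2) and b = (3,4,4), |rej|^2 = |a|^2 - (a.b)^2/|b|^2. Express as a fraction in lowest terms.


|a|^2 = (-2)^2 + 1^2 + 2^2 = 9
|b|^2 = 3^2 + 4^2 + 4^2 = 41
a . b = (-2)*3 + 1*4 + 2*4 = 6
(a.b)^2 = 6^2 = 36
|rej|^2 = 9 - 36/41
= (369 - 36)/41
= 333/41
In lowest terms: 333/41


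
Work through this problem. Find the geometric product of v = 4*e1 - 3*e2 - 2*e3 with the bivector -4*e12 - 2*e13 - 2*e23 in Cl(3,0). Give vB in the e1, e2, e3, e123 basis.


vB has grade-1 (vector) and grade-3 (trivector) parts: vB = (v _| B) + (v ^ B).
Vector part <vB>_1:
  e1: -v2*b12 - v3*b13 = -(-3)*(-4) - (-2)*(-2) = -16
  e2: v1*b12 - v3*b23 = (4)*(-4) - (-2)*(-2) = -20
  e3: v1*b13 + v2*b23 = (4)*(-2) + (-3)*(-2) = -2
Trivector part <vB>_3:
  e123: v1*b23 - v2*b13 + v3*b12 = (4)*(-2) - (-3)*(-2) + (-2)*(-4) = -6
vB = -16*e1 - 20*e2 - 2*e3 - 6*e123


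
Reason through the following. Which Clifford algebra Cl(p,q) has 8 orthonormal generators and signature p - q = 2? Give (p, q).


We need p + q = 8 and p - q = 2.
Adding: 2p = 8 + 2 = 10, so p = 5.
Then q = 8 - 5 = 3.
(p, q) = (5, 3)


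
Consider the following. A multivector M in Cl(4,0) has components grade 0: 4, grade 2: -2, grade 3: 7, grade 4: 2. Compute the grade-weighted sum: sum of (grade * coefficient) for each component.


Grade-weighted sum = sum of grade_k * coefficient_k
0*4 = 0
2*(-2) = -4
3*7 = 21
4*2 = 8
Total = 0 + (-4) + 21 + 8 = 25


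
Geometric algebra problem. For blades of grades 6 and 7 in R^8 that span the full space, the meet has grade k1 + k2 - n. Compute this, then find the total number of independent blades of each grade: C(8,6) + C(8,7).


Meet grade = grade(A) + grade(B) - n
= 6 + 7 - 8 = 5
C(8,6) = 28
C(8,7) = 8
dim_A + dim_B = 28 + 8 = 36


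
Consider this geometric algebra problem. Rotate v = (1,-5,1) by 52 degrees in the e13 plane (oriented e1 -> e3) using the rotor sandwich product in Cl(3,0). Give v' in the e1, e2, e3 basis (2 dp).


Rotor R = cos(26deg) - sin(26deg)*e13
Rotation angle theta = 2 * 26 = 52 degrees in the e13 plane (e1 -> e3).
The component perpendicular to the plane (e2) is invariant: v'_2 = v2 = -5.00
cos(52deg) = 0.6157, sin(52deg) = 0.7880
v'_1 = v1*cos(theta) - v3*sin(theta) = 1*0.6157 - 1*0.7880 = -0.17
v'_3 = v1*sin(theta) + v3*cos(theta) = 1*0.7880 + 1*0.6157 = 1.40
v' = -0.17*e1 - 5.00*e2 + 1.40*e3


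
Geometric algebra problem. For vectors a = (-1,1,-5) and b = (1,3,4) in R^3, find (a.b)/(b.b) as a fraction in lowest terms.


Projection coefficient = (a . b) / (b . b)
a . b = (-1)*1 + 1*3 + (-5)*4
= -1 + 3 + (-20) = -18
b . b = 1^2 + 3^2 + 4^2
= 1 + 9 + 16 = 26
Coefficient = -18/26
In lowest terms: -9/13


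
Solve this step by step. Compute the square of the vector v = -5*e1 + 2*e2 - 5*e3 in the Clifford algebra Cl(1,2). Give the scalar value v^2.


v^2 = sum of c_i^2 * e_i^2
Positive signature terms (e_i^2 = +1): (-5)^2 = 25
Negative signature terms (e_j^2 = -1): 2^2 + (-5)^2 = 29
v^2 = 25 - 29 = -4


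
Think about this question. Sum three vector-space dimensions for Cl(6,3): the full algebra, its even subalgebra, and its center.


n = 6 + 3 = 9
Total dim = 2^9 = 512
Even subalgebra dim = 2^8 = 256
n is odd, so center dim = 2
Sum = 512 + 256 + 2 = 770


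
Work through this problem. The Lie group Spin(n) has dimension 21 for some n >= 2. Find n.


dim Spin(n) = dim so(n) = n(n-1)/2.
Solve n(n-1)/2 = 21, i.e. n^2 - n - 42 = 0.
Discriminant = 1 + 8*21 = 169
n = (1 + sqrt(169))/2 = (1 + 13)/2 = 7


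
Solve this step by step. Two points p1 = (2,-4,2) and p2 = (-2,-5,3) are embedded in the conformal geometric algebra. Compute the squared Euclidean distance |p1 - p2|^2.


p1 - p2 = (4, 1, -1)
|p1 - p2|^2 = 4^2 + 1^2 + (-1)^2
= 16 + 1 + 1
= 18


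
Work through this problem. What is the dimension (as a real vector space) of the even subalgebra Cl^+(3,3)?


Even subalgebra dimension = 2^(n-1)
n = 3 + 3 = 6
2^(6 - 1) = 2^5 = 32
Verification: sum of C(6,k) for even k = 1 + 15 + 15 + 1 = 32
Result = 32


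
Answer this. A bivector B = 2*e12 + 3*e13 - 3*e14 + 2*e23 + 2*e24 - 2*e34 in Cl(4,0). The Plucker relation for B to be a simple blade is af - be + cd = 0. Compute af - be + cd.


Plucker relation: af - be + cd
a*f = 2*(-2) = -4
b*e = 3*2 = 6
c*d = (-3)*2 = -6
af - be + cd = -4 - 6 + (-6)
= -16


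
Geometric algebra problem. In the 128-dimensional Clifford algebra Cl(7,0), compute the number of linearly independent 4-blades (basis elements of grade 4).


Number of grade-k basis blades in Cl(p,q) with n = p + q is C(n, k).
n = 7 + 0 = 7
C(7, 4) = 7! / (4! * 3!)
= 5040 / (24 * 6)
= 35


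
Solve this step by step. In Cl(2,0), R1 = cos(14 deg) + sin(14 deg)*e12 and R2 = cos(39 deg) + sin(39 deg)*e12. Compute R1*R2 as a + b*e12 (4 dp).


Same-plane rotors commute and their half-angles add:
R1*R2 = cos(a1 + a2) + sin(a1 + a2)*e12.
a1 + a2 = 14 + 39 = 53 deg
cos(53 deg) = 0.6018
sin(53 deg) = 0.7986
R1*R2 = 0.6018 + 0.7986*e12


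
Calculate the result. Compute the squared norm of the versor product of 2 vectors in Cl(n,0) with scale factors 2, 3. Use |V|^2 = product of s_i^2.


Each vector v_i has |v_i|^2 = s_i^2
Squared scales: 2^2 = 4, 3^2 = 9
|V|^2 = 4 * 9
= 36


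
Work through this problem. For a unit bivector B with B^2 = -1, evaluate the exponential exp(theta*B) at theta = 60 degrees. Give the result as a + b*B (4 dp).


For a unit bivector B with B^2 = -1, the exponential series gives
e^(theta*B) = cos(theta) + sin(theta)*B (the GA analogue of Euler's formula).
theta = 60 degrees = 1.047198 rad
cos(60 deg) = 0.5000
sin(60 deg) = 0.8660
exp(theta*B) = 0.5000 + 0.8660*B


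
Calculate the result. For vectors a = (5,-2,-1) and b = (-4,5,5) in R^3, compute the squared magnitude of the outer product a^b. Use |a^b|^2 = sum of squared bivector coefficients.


a wedge b = (a1*b2 - a2*b1)*e12 + (a1*b3 - a3*b1)*e13 + (a2*b3 - a3*b2)*e23
e12 coeff: 5*5 - (-2)*(-4) = 25 - 8 = 17
e13 coeff: 5*5 - (-1)*(-4) = 25 - 4 = 21
e23 coeff: (-2)*5 - (-1)*5 = -10 - (-5) = -5
|a wedge b|^2 = 17^2 + 21^2 + (-5)^2
= 289 + 441 + 25
= 755


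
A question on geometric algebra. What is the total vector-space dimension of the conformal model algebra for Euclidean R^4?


The conformal model of R^4 uses Cl(5,1): the 4 Euclidean generators plus two extra orthogonal generators e+ (e+^2 = +1) and e- (e-^2 = -1), from which the null vectors e0, einf are built.
Number of generators m = 4 + 2 = 6.
dim Cl(p,q) = 2^m = 2^6 = 64


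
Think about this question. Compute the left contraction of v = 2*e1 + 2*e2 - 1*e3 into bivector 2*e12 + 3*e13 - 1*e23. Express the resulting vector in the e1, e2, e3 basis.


Left contraction v _| B = <vB>_1 (grade-1 part of the geometric product vB).
Using e1_|e12 = e2, e2_|e12 = -e1, e1_|e13 = e3, e3_|e13 = -e1, e2_|e23 = e3, e3_|e23 = -e2:
e1 coeff: -v2*b12 - v3*b13 = -(2)*(2) - (-1)*(3) = -1
e2 coeff: v1*b12 - v3*b23 = (2)*(2) - (-1)*(-1) = 3
e3 coeff: v1*b13 + v2*b23 = (2)*(3) + (2)*(-1) = 4
v _| B = -1*e1 + 3*e2 + 4*e3


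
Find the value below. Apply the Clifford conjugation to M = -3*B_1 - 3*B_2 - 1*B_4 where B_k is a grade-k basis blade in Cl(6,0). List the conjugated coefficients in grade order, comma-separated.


Clifford conjugate sign for grade k: (-1)^(k(k+1)/2)
Grade 1: (-1)^(1*2/2) = (-1)^1 = -1, coeff -3 -> 3
Grade 2: (-1)^(2*3/2) = (-1)^3 = -1, coeff -3 -> 3
Grade 4: (-1)^(4*5/2) = (-1)^10 = 1, coeff -1 -> -1
Conjugated coefficients: 3, 3, -1


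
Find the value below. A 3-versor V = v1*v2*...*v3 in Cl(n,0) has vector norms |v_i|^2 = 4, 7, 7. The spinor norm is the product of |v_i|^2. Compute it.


Spinor norm N(V) = |v1|^2 * |v2|^2 * ... * |v3|^2
= 4 * 7 * 7
Running product: 4, 28, 196
N(V) = 196


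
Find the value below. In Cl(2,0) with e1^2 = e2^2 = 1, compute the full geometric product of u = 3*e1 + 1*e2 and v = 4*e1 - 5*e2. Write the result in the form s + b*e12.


Expand: (3*e1 + 1*e2)(4*e1 - 5*e2)
= 3*4*e1e1 + 3*(-5)*e1e2 + 1*4*e2e1 + 1*(-5)*e2e2
Using e1^2 = e2^2 = 1, e2e1 = -e1e2:
Scalar part s = 3*4 + 1*(-5) = 12 + (-5) = 7
Bivector part b = 3*(-5) - 1*4 = -15 - 4 = -19
uv = 7 - 19*e12


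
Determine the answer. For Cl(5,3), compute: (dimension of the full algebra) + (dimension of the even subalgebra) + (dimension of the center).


n = 5 + 3 = 8
Total dim = 2^8 = 256
Even subalgebra dim = 2^7 = 128
n is even, so center dim = 1
Sum = 256 + 128 + 1 = 385


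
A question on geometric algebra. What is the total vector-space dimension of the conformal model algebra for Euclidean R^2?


The conformal model of R^2 uses Cl(3,1): the 2 Euclidean generators plus two extra orthogonal generators e+ (e+^2 = +1) and e- (e-^2 = -1), from which the null vectors e0, einf are built.
Number of generators m = 2 + 2 = 4.
dim Cl(p,q) = 2^m = 2^4 = 16


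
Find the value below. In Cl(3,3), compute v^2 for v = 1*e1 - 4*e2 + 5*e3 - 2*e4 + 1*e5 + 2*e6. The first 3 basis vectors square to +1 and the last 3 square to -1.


v^2 = sum of c_i^2 * e_i^2
Positive signature terms (e_i^2 = +1): 1^2 + (-4)^2 + 5^2 = 42
Negative signature terms (e_j^2 = -1): (-2)^2 + 1^2 + 2^2 = 9
v^2 = 42 - 9 = 33


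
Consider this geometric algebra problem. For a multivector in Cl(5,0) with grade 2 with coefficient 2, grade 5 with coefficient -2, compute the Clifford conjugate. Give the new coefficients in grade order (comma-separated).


Clifford conjugate sign for grade k: (-1)^(k(k+1)/2)
Grade 2: (-1)^(2*3/2) = (-1)^3 = -1, coeff 2 -> -2
Grade 5: (-1)^(5*6/2) = (-1)^15 = -1, coeff -2 -> 2
Conjugated coefficients: -2, 2


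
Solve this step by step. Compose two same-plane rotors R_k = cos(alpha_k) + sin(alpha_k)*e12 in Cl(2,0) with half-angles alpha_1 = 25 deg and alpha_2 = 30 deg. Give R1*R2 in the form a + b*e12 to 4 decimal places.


Same-plane rotors commute and their half-angles add:
R1*R2 = cos(a1 + a2) + sin(a1 + a2)*e12.
a1 + a2 = 25 + 30 = 55 deg
cos(55 deg) = 0.5736
sin(55 deg) = 0.8192
R1*R2 = 0.5736 + 0.8192*e12


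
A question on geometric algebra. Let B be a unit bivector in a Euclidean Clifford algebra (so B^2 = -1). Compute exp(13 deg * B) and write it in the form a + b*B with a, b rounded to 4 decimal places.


For a unit bivector B with B^2 = -1, the exponential series gives
e^(theta*B) = cos(theta) + sin(theta)*B (the GA analogue of Euler's formula).
theta = 13 degrees = 0.226893 rad
cos(13 deg) = 0.9744
sin(13 deg) = 0.2250
exp(theta*B) = 0.9744 + 0.2250*B


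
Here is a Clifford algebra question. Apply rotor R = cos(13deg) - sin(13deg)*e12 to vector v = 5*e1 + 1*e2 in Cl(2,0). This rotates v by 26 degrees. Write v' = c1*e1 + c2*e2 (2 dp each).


Rotor R = cos(13deg) - sin(13deg)*e12
Rotation angle theta = 2 * 13 = 26 degrees
v' = R*v*~R rotates v by theta.
cos(26deg) = 0.8988, sin(26deg) = 0.4384
v'_1 = 5*cos(26deg) - 1*sin(26deg)
= 5*0.8988 - 1*0.4384
= 4.06
v'_2 = 5*sin(26deg) + 1*cos(26deg)
= 5*0.4384 + 1*0.8988
= 3.09
v' = 4.06*e1 + 3.09*e2


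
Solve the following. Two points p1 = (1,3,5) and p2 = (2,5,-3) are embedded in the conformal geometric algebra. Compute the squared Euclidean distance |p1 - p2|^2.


p1 - p2 = (-1, -2, 8)
|p1 - p2|^2 = (-1)^2 + (-2)^2 + 8^2
= 1 + 4 + 64
= 69


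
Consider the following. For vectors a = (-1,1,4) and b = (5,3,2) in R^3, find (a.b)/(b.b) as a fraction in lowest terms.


Projection coefficient = (a . b) / (b . b)
a . b = (-1)*5 + 1*3 + 4*2
= -5 + 3 + 8 = 6
b . b = 5^2 + 3^2 + 2^2
= 25 + 9 + 4 = 38
Coefficient = 6/38
In lowest terms: 3/19


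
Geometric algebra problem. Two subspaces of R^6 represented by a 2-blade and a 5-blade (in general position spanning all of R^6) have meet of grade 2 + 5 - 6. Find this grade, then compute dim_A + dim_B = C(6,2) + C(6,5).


Meet grade = grade(A) + grade(B) - n
= 2 + 5 - 6 = 1
C(6,2) = 15
C(6,5) = 6
dim_A + dim_B = 15 + 6 = 21


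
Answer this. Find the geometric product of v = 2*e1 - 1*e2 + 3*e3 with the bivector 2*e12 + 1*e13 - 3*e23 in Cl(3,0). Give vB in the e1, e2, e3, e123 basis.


vB has grade-1 (vector) and grade-3 (trivector) parts: vB = (v _| B) + (v ^ B).
Vector part <vB>_1:
  e1: -v2*b12 - v3*b13 = -(-1)*(2) - (3)*(1) = -1
  e2: v1*b12 - v3*b23 = (2)*(2) - (3)*(-3) = 13
  e3: v1*b13 + v2*b23 = (2)*(1) + (-1)*(-3) = 5
Trivector part <vB>_3:
  e123: v1*b23 - v2*b13 + v3*b12 = (2)*(-3) - (-1)*(1) + (3)*(2) = 1
vB = -1*e1 + 13*e2 + 5*e3 + 1*e123


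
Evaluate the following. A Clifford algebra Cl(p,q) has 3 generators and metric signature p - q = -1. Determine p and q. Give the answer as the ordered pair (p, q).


We need p + q = 3 and p - q = -1.
Adding: 2p = 3 + (-1) = 2, so p = 1.
Then q = 3 - 1 = 2.
(p, q) = (1, 2)


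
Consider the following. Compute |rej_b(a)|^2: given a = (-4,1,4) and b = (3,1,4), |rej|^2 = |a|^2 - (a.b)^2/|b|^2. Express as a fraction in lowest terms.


|a|^2 = (-4)^2 + 1^2 + 4^2 = 33
|b|^2 = 3^2 + 1^2 + 4^2 = 26
a . b = (-4)*3 + 1*1 + 4*4 = 5
(a.b)^2 = 5^2 = 25
|rej|^2 = 33 - 25/26
= (858 - 25)/26
= 833/26
In lowest terms: 833/26


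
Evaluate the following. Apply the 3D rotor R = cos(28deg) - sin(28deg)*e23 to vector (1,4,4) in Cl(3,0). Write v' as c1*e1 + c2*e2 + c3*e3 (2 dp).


Rotor R = cos(28deg) - sin(28deg)*e23
Rotation angle theta = 2 * 28 = 56 degrees in the e23 plane (e2 -> e3).
The component perpendicular to the plane (e1) is invariant: v'_1 = v1 = 1.00
cos(56deg) = 0.5592, sin(56deg) = 0.8290
v'_2 = v2*cos(theta) - v3*sin(theta) = 4*0.5592 - 4*0.8290 = -1.08
v'_3 = v2*sin(theta) + v3*cos(theta) = 4*0.8290 + 4*0.5592 = 5.55
v' = 1.00*e1 - 1.08*e2 + 5.55*e3


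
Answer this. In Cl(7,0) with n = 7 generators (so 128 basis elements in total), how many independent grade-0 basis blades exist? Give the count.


Number of grade-k basis blades in Cl(p,q) with n = p + q is C(n, k).
n = 7 + 0 = 7
C(7, 0) = 7! / (0! * 7!)
= 5040 / (1 * 5040)
= 1


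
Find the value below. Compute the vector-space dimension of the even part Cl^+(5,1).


Even subalgebra dimension = 2^(n-1)
n = 5 + 1 = 6
2^(6 - 1) = 2^5 = 32
Verification: sum of C(6,k) for even k = 1 + 15 + 15 + 1 = 32
Result = 32


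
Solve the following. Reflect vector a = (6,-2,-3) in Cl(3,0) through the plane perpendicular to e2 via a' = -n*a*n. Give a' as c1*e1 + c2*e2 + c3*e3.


Reflection formula: a' = -n*a*n, with n = e2 (unit vector, n^2 = 1).
For reflection through hyperplane perp to e2:
The component along e2 flips sign, others stay.
a = (6, -2, -3)
a' = (6, 2, -3)
a' = 6*e1 + 2*e2 - 3*e3
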